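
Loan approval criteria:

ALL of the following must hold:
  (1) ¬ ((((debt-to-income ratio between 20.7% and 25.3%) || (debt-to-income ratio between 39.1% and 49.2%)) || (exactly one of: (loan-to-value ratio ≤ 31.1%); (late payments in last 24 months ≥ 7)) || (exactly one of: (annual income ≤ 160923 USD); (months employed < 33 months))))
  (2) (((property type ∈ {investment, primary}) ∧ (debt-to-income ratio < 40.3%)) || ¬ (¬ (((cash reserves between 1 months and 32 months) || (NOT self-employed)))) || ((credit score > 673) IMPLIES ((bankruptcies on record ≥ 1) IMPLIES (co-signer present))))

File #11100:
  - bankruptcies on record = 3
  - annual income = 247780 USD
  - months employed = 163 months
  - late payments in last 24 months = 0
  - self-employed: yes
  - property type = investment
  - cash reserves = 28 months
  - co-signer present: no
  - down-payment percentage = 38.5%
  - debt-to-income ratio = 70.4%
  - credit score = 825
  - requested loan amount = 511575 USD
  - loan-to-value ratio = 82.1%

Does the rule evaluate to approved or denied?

Atomic conditions:
  debt-to-income ratio between 20.7% and 25.3%: 70.4 in [20.7, 25.3] is false
  debt-to-income ratio between 39.1% and 49.2%: 70.4 in [39.1, 49.2] is false
  loan-to-value ratio ≤ 31.1%: 82.1 ≤ 31.1 is false
  late payments in last 24 months ≥ 7: 0 ≥ 7 is false
  annual income ≤ 160923 USD: 247780 ≤ 160923 is false
  months employed < 33 months: 163 < 33 is false
  property type ∈ {investment, primary}: investment is in the set → true
  debt-to-income ratio < 40.3%: 70.4 < 40.3 is false
  cash reserves between 1 months and 32 months: 28 in [1, 32] is true
  NOT self-employed: yes → false
  credit score > 673: 825 > 673 is true
  bankruptcies on record ≥ 1: 3 ≥ 1 is true
  co-signer present: no → false
Combine:
[1.1.1] false OR false = false
[1.1.2] exactly-one(false, false) = false
[1.1.3] exactly-one(false, false) = false
[1.1] false OR false OR false = false
[1] NOT false = true
[2.1] true AND false = false
[2.2.1.1] true OR false = true
[2.2.1] NOT true = false
[2.2] NOT false = true
[2.3.2] true → false = false
[2.3] true → false = false
[2] false OR true OR false = true
[root] true AND true = true
Overall: true → approved

Approved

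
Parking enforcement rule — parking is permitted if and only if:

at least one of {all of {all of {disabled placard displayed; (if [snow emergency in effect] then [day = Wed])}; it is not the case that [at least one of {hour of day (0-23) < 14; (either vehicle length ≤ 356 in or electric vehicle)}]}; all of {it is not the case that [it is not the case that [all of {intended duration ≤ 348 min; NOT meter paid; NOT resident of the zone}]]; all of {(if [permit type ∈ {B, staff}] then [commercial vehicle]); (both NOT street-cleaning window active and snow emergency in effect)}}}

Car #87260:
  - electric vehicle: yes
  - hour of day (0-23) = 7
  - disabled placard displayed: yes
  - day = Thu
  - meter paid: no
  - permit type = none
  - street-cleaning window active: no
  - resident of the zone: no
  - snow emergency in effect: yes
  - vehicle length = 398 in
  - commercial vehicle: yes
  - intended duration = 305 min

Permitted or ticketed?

Permitted

Atomic conditions:
  disabled placard displayed: yes → true
  snow emergency in effect: yes → true
  day = Wed: Thu == Wed is false
  hour of day (0-23) < 14: 7 < 14 is true
  vehicle length ≤ 356 in: 398 ≤ 356 is false
  electric vehicle: yes → true
  intended duration ≤ 348 min: 305 ≤ 348 is true
  NOT meter paid: no → true
  NOT resident of the zone: no → true
  permit type ∈ {B, staff}: none is not in the set → false
  commercial vehicle: yes → true
  NOT street-cleaning window active: no → true
Combine:
[1.1.2] true → false = false
[1.1] true AND false = false
[1.2.1.2] false OR true = true
[1.2.1] true OR true = true
[1.2] NOT true = false
[1] false AND false = false
[2.1.1.1] true AND true AND true = true
[2.1.1] NOT true = false
[2.1] NOT false = true
[2.2.1] false → true (antecedent false ⇒ implication holds) = true
[2.2.2] true AND true = true
[2.2] true AND true = true
[2] true AND true = true
[root] false OR true = true
Overall: true → permitted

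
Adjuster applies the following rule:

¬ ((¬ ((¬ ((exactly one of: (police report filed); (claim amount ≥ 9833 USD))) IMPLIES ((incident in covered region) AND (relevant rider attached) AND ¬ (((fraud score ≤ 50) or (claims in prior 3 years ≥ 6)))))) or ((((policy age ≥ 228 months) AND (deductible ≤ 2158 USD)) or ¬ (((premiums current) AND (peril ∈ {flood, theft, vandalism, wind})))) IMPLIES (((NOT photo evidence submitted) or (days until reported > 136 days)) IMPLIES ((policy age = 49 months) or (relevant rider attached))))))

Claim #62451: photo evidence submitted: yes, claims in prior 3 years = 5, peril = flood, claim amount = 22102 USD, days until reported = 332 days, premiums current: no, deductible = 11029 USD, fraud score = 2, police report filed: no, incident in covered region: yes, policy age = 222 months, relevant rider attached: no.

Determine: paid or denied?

Atomic conditions:
  police report filed: no → false
  claim amount ≥ 9833 USD: 22102 ≥ 9833 is true
  incident in covered region: yes → true
  relevant rider attached: no → false
  fraud score ≤ 50: 2 ≤ 50 is true
  claims in prior 3 years ≥ 6: 5 ≥ 6 is false
  policy age ≥ 228 months: 222 ≥ 228 is false
  deductible ≤ 2158 USD: 11029 ≤ 2158 is false
  premiums current: no → false
  peril ∈ {flood, theft, vandalism, wind}: flood is in the set → true
  NOT photo evidence submitted: yes → false
  days until reported > 136 days: 332 > 136 is true
  policy age = 49 months: 222 == 49 is false
Combine:
[1.1.1.1.1] exactly-one(false, true) = true
[1.1.1.1] NOT true = false
[1.1.1.2.3.1] true OR false = true
[1.1.1.2.3] NOT true = false
[1.1.1.2] true AND false AND false = false
[1.1.1] false → false (antecedent false ⇒ implication holds) = true
[1.1] NOT true = false
[1.2.1.1] false AND false = false
[1.2.1.2.1] false AND true = false
[1.2.1.2] NOT false = true
[1.2.1] false OR true = true
[1.2.2.1] false OR true = true
[1.2.2.2] false OR false = false
[1.2.2] true → false = false
[1.2] true → false = false
[1] false OR false = false
[root] NOT false = true
Overall: true → paid

Paid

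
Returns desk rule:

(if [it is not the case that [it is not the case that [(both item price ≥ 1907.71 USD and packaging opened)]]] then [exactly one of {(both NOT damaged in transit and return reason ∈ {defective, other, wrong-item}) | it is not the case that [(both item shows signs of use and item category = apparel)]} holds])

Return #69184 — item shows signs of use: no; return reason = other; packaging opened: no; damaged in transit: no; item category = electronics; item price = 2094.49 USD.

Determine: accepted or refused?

Accepted

Atomic conditions:
  item price ≥ 1907.71 USD: 2094.49 ≥ 1907.71 is true
  packaging opened: no → false
  NOT damaged in transit: no → true
  return reason ∈ {defective, other, wrong-item}: other is in the set → true
  item shows signs of use: no → false
  item category = apparel: electronics == apparel is false
Combine:
[1.1.1] true AND false = false
[1.1] NOT false = true
[1] NOT true = false
[2.1] true AND true = true
[2.2.1] false AND false = false
[2.2] NOT false = true
[2] exactly-one(true, true) = false
[root] false → false (antecedent false ⇒ implication holds) = true
Overall: true → accepted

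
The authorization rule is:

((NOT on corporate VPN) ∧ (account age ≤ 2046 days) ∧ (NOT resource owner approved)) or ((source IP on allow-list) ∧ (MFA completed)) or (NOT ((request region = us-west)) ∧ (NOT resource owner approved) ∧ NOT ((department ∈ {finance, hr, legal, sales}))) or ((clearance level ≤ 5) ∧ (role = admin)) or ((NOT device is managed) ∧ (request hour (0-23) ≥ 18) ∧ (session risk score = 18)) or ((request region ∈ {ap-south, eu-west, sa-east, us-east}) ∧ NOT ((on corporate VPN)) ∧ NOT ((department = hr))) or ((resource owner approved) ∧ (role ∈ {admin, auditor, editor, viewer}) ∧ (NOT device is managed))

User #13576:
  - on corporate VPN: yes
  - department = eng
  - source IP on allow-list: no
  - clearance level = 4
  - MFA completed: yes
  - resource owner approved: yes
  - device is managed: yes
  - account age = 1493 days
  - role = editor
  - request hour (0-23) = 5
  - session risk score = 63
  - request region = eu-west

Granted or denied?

Atomic conditions:
  NOT on corporate VPN: yes → false
  account age ≤ 2046 days: 1493 ≤ 2046 is true
  NOT resource owner approved: yes → false
  source IP on allow-list: no → false
  MFA completed: yes → true
  request region = us-west: eu-west == us-west is false
  department ∈ {finance, hr, legal, sales}: eng is not in the set → false
  clearance level ≤ 5: 4 ≤ 5 is true
  role = admin: editor == admin is false
  NOT device is managed: yes → false
  request hour (0-23) ≥ 18: 5 ≥ 18 is false
  session risk score = 18: 63 == 18 is false
  request region ∈ {ap-south, eu-west, sa-east, us-east}: eu-west is in the set → true
  on corporate VPN: yes → true
  department = hr: eng == hr is false
  resource owner approved: yes → true
  role ∈ {admin, auditor, editor, viewer}: editor is in the set → true
Combine:
[1] false AND true AND false = false
[2] false AND true = false
[3.1] NOT false = true
[3.3] NOT false = true
[3] true AND false AND true = false
[4] true AND false = false
[5] false AND false AND false = false
[6.2] NOT true = false
[6.3] NOT false = true
[6] true AND false AND true = false
[7] true AND true AND false = false
[root] false OR false OR false OR false OR false OR false OR false = false
Overall: false → denied

Denied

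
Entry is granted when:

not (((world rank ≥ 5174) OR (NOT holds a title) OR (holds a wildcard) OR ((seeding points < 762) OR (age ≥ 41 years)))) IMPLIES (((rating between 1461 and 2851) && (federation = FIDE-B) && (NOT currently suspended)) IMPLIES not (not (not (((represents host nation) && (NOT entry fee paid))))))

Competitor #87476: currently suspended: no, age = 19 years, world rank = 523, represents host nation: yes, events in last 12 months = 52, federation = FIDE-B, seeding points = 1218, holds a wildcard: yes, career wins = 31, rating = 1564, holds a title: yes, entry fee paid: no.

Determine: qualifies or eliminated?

Qualifies

Atomic conditions:
  world rank ≥ 5174: 523 ≥ 5174 is false
  NOT holds a title: yes → false
  holds a wildcard: yes → true
  seeding points < 762: 1218 < 762 is false
  age ≥ 41 years: 19 ≥ 41 is false
  rating between 1461 and 2851: 1564 in [1461, 2851] is true
  federation = FIDE-B: FIDE-B == FIDE-B is true
  NOT currently suspended: no → true
  represents host nation: yes → true
  NOT entry fee paid: no → true
Combine:
[1.1.4] false OR false = false
[1.1] false OR false OR true OR false = true
[1] NOT true = false
[2.1] true AND true AND true = true
[2.2.1.1.1] true AND true = true
[2.2.1.1] NOT true = false
[2.2.1] NOT false = true
[2.2] NOT true = false
[2] true → false = false
[root] false → false (antecedent false ⇒ implication holds) = true
Overall: true → qualifies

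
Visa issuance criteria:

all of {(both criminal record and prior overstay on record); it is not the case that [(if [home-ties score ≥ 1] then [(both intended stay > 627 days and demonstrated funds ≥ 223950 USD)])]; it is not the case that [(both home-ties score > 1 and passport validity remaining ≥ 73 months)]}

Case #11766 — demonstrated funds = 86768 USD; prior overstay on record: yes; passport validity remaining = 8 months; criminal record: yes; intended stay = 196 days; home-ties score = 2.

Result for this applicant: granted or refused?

Atomic conditions:
  criminal record: yes → true
  prior overstay on record: yes → true
  home-ties score ≥ 1: 2 ≥ 1 is true
  intended stay > 627 days: 196 > 627 is false
  demonstrated funds ≥ 223950 USD: 86768 ≥ 223950 is false
  home-ties score > 1: 2 > 1 is true
  passport validity remaining ≥ 73 months: 8 ≥ 73 is false
Combine:
[1] true AND true = true
[2.1.2] false AND false = false
[2.1] true → false = false
[2] NOT false = true
[3.1] true AND false = false
[3] NOT false = true
[root] true AND true AND true = true
Overall: true → granted

Granted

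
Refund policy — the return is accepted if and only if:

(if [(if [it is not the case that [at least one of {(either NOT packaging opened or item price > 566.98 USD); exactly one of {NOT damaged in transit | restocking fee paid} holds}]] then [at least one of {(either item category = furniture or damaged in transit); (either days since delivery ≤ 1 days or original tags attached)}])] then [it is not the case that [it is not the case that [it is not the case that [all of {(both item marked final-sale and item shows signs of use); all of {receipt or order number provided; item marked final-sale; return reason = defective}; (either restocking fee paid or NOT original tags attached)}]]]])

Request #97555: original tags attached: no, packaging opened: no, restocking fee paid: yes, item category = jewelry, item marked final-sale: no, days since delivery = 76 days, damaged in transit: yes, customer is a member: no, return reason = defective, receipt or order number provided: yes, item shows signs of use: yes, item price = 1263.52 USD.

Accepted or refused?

Accepted

Atomic conditions:
  NOT packaging opened: no → true
  item price > 566.98 USD: 1263.52 > 566.98 is true
  NOT damaged in transit: yes → false
  restocking fee paid: yes → true
  item category = furniture: jewelry == furniture is false
  damaged in transit: yes → true
  days since delivery ≤ 1 days: 76 ≤ 1 is false
  original tags attached: no → false
  item marked final-sale: no → false
  item shows signs of use: yes → true
  receipt or order number provided: yes → true
  return reason = defective: defective == defective is true
  NOT original tags attached: no → true
Combine:
[1.1.1.1] true OR true = true
[1.1.1.2] exactly-one(false, true) = true
[1.1.1] true OR true = true
[1.1] NOT true = false
[1.2.1] false OR true = true
[1.2.2] false OR false = false
[1.2] true OR false = true
[1] false → true (antecedent false ⇒ implication holds) = true
[2.1.1.1.1] false AND true = false
[2.1.1.1.2] true AND false AND true = false
[2.1.1.1.3] true OR true = true
[2.1.1.1] false AND false AND true = false
[2.1.1] NOT false = true
[2.1] NOT true = false
[2] NOT false = true
[root] true → true = true
Overall: true → accepted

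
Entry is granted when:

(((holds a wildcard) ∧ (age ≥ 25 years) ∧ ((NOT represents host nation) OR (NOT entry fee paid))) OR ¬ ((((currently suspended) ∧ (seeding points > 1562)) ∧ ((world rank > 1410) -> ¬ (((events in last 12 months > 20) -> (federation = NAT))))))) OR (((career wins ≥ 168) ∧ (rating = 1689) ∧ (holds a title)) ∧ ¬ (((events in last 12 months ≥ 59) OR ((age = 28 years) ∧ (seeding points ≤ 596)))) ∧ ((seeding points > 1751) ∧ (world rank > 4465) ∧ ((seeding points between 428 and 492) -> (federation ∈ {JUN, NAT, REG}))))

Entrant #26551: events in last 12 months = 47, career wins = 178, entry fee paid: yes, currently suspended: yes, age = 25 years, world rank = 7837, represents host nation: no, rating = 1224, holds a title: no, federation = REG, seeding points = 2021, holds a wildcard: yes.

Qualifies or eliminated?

Qualifies

Atomic conditions:
  holds a wildcard: yes → true
  age ≥ 25 years: 25 ≥ 25 is true
  NOT represents host nation: no → true
  NOT entry fee paid: yes → false
  currently suspended: yes → true
  seeding points > 1562: 2021 > 1562 is true
  world rank > 1410: 7837 > 1410 is true
  events in last 12 months > 20: 47 > 20 is true
  federation = NAT: REG == NAT is false
  career wins ≥ 168: 178 ≥ 168 is true
  rating = 1689: 1224 == 1689 is false
  holds a title: no → false
  events in last 12 months ≥ 59: 47 ≥ 59 is false
  age = 28 years: 25 == 28 is false
  seeding points ≤ 596: 2021 ≤ 596 is false
  seeding points > 1751: 2021 > 1751 is true
  world rank > 4465: 7837 > 4465 is true
  seeding points between 428 and 492: 2021 in [428, 492] is false
  federation ∈ {JUN, NAT, REG}: REG is in the set → true
Combine:
[1.1.3] true OR false = true
[1.1] true AND true AND true = true
[1.2.1.1] true AND true = true
[1.2.1.2.2.1] true → false = false
[1.2.1.2.2] NOT false = true
[1.2.1.2] true → true = true
[1.2.1] true AND true = true
[1.2] NOT true = false
[1] true OR false = true
[2.1] true AND false AND false = false
[2.2.1.2] false AND false = false
[2.2.1] false OR false = false
[2.2] NOT false = true
[2.3.3] false → true (antecedent false ⇒ implication holds) = true
[2.3] true AND true AND true = true
[2] false AND true AND true = false
[root] true OR false = true
Overall: true → qualifies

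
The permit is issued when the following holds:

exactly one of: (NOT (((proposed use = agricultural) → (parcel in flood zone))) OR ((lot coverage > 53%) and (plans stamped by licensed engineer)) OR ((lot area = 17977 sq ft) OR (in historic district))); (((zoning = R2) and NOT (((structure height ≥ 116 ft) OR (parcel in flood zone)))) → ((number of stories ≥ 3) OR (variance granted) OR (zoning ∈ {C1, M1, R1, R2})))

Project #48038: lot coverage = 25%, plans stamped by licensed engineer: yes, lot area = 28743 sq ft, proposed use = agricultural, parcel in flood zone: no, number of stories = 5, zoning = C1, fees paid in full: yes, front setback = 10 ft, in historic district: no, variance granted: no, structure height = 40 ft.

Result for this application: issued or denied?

Atomic conditions:
  proposed use = agricultural: agricultural == agricultural is true
  parcel in flood zone: no → false
  lot coverage > 53%: 25 > 53 is false
  plans stamped by licensed engineer: yes → true
  lot area = 17977 sq ft: 28743 == 17977 is false
  in historic district: no → false
  zoning = R2: C1 == R2 is false
  structure height ≥ 116 ft: 40 ≥ 116 is false
  number of stories ≥ 3: 5 ≥ 3 is true
  variance granted: no → false
  zoning ∈ {C1, M1, R1, R2}: C1 is in the set → true
Combine:
[1.1.1] true → false = false
[1.1] NOT false = true
[1.2] false AND true = false
[1.3] false OR false = false
[1] true OR false OR false = true
[2.1.2.1] false OR false = false
[2.1.2] NOT false = true
[2.1] false AND true = false
[2.2] true OR false OR true = true
[2] false → true (antecedent false ⇒ implication holds) = true
[root] exactly-one(true, true) = false
Overall: false → denied

Denied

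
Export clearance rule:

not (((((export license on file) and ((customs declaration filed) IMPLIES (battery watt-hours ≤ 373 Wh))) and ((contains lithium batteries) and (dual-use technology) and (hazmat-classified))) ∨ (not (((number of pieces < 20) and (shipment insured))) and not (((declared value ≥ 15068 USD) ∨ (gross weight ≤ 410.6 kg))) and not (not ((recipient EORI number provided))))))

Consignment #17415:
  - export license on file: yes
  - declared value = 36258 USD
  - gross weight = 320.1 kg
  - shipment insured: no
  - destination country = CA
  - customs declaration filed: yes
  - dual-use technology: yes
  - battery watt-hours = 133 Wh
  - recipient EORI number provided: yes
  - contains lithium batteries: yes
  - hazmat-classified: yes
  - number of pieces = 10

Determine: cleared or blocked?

Atomic conditions:
  export license on file: yes → true
  customs declaration filed: yes → true
  battery watt-hours ≤ 373 Wh: 133 ≤ 373 is true
  contains lithium batteries: yes → true
  dual-use technology: yes → true
  hazmat-classified: yes → true
  number of pieces < 20: 10 < 20 is true
  shipment insured: no → false
  declared value ≥ 15068 USD: 36258 ≥ 15068 is true
  gross weight ≤ 410.6 kg: 320.1 ≤ 410.6 is true
  recipient EORI number provided: yes → true
Combine:
[1.1.1.2] true → true = true
[1.1.1] true AND true = true
[1.1.2] true AND true AND true = true
[1.1] true AND true = true
[1.2.1.1] true AND false = false
[1.2.1] NOT false = true
[1.2.2.1] true OR true = true
[1.2.2] NOT true = false
[1.2.3.1] NOT true = false
[1.2.3] NOT false = true
[1.2] true AND false AND true = false
[1] true OR false = true
[root] NOT true = false
Overall: false → blocked

Blocked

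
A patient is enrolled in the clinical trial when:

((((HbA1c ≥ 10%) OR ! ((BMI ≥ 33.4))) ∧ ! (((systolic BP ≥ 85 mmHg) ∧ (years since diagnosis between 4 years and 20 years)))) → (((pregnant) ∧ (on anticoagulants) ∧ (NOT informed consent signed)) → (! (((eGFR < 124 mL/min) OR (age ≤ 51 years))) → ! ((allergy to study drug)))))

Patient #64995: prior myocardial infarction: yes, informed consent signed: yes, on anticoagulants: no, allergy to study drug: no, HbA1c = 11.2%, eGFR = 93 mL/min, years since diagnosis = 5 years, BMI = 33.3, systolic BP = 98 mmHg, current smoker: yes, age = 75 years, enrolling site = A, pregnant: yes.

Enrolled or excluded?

Enrolled

Atomic conditions:
  HbA1c ≥ 10%: 11.2 ≥ 10 is true
  BMI ≥ 33.4: 33.3 ≥ 33.4 is false
  systolic BP ≥ 85 mmHg: 98 ≥ 85 is true
  years since diagnosis between 4 years and 20 years: 5 in [4, 20] is true
  pregnant: yes → true
  on anticoagulants: no → false
  NOT informed consent signed: yes → false
  eGFR < 124 mL/min: 93 < 124 is true
  age ≤ 51 years: 75 ≤ 51 is false
  allergy to study drug: no → false
Combine:
[1.1.2] NOT false = true
[1.1] true OR true = true
[1.2.1] true AND true = true
[1.2] NOT true = false
[1] true AND false = false
[2.1] true AND false AND false = false
[2.2.1.1] true OR false = true
[2.2.1] NOT true = false
[2.2.2] NOT false = true
[2.2] false → true (antecedent false ⇒ implication holds) = true
[2] false → true (antecedent false ⇒ implication holds) = true
[root] false → true (antecedent false ⇒ implication holds) = true
Overall: true → enrolled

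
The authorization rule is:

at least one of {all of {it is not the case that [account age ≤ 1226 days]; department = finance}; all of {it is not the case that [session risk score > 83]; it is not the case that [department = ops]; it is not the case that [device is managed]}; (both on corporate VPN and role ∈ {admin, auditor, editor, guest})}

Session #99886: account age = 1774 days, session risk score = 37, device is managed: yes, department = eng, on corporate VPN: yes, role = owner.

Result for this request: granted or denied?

Atomic conditions:
  account age ≤ 1226 days: 1774 ≤ 1226 is false
  department = finance: eng == finance is false
  session risk score > 83: 37 > 83 is false
  department = ops: eng == ops is false
  device is managed: yes → true
  on corporate VPN: yes → true
  role ∈ {admin, auditor, editor, guest}: owner is not in the set → false
Combine:
[1.1] NOT false = true
[1] true AND false = false
[2.1] NOT false = true
[2.2] NOT false = true
[2.3] NOT true = false
[2] true AND true AND false = false
[3] true AND false = false
[root] false OR false OR false = false
Overall: false → denied

Denied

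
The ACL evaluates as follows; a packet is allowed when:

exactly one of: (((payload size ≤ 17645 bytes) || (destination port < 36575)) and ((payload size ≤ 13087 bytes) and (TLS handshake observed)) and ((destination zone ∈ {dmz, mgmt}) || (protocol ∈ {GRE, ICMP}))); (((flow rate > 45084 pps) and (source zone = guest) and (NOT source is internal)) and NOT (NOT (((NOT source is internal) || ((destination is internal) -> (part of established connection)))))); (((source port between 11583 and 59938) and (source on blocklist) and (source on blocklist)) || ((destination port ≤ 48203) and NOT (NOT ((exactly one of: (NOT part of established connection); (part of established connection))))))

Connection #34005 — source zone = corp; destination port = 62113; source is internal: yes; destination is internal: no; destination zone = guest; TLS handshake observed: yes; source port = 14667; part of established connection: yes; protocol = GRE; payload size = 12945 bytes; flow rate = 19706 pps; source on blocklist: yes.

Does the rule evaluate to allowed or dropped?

Dropped

Atomic conditions:
  payload size ≤ 17645 bytes: 12945 ≤ 17645 is true
  destination port < 36575: 62113 < 36575 is false
  payload size ≤ 13087 bytes: 12945 ≤ 13087 is true
  TLS handshake observed: yes → true
  destination zone ∈ {dmz, mgmt}: guest is not in the set → false
  protocol ∈ {GRE, ICMP}: GRE is in the set → true
  flow rate > 45084 pps: 19706 > 45084 is false
  source zone = guest: corp == guest is false
  NOT source is internal: yes → false
  destination is internal: no → false
  part of established connection: yes → true
  source port between 11583 and 59938: 14667 in [11583, 59938] is true
  source on blocklist: yes → true
  destination port ≤ 48203: 62113 ≤ 48203 is false
  NOT part of established connection: yes → false
Combine:
[1.1] true OR false = true
[1.2] true AND true = true
[1.3] false OR true = true
[1] true AND true AND true = true
[2.1] false AND false AND false = false
[2.2.1.1.2] false → true (antecedent false ⇒ implication holds) = true
[2.2.1.1] false OR true = true
[2.2.1] NOT true = false
[2.2] NOT false = true
[2] false AND true = false
[3.1] true AND true AND true = true
[3.2.2.1.1] exactly-one(false, true) = true
[3.2.2.1] NOT true = false
[3.2.2] NOT false = true
[3.2] false AND true = false
[3] true OR false = true
[root] exactly-one(true, false, true) = false
Overall: false → dropped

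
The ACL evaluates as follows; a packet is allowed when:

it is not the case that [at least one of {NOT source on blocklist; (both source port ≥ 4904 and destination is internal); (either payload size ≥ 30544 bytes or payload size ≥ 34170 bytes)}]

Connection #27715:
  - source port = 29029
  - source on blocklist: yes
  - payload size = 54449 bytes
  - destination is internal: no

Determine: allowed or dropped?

Atomic conditions:
  NOT source on blocklist: yes → false
  source port ≥ 4904: 29029 ≥ 4904 is true
  destination is internal: no → false
  payload size ≥ 30544 bytes: 54449 ≥ 30544 is true
  payload size ≥ 34170 bytes: 54449 ≥ 34170 is true
Combine:
[1.2] true AND false = false
[1.3] true OR true = true
[1] false OR false OR true = true
[root] NOT true = false
Overall: false → dropped

Dropped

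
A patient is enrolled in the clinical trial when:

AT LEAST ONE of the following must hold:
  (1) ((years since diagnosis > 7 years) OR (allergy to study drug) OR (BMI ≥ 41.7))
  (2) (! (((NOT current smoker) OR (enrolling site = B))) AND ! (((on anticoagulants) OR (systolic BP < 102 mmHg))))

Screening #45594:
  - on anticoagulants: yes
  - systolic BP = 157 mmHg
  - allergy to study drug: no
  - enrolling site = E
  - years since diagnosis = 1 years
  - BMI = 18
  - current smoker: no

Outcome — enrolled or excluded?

Excluded

Atomic conditions:
  years since diagnosis > 7 years: 1 > 7 is false
  allergy to study drug: no → false
  BMI ≥ 41.7: 18 ≥ 41.7 is false
  NOT current smoker: no → true
  enrolling site = B: E == B is false
  on anticoagulants: yes → true
  systolic BP < 102 mmHg: 157 < 102 is false
Combine:
[1] false OR false OR false = false
[2.1.1] true OR false = true
[2.1] NOT true = false
[2.2.1] true OR false = true
[2.2] NOT true = false
[2] false AND false = false
[root] false OR false = false
Overall: false → excluded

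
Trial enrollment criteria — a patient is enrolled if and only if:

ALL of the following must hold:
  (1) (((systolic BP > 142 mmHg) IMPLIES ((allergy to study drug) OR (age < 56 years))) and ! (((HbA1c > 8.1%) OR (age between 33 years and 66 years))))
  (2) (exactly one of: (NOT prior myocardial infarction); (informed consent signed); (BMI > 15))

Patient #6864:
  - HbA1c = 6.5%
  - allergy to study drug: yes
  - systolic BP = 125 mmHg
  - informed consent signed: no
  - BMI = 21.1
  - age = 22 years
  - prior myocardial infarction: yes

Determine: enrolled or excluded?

Enrolled

Atomic conditions:
  systolic BP > 142 mmHg: 125 > 142 is false
  allergy to study drug: yes → true
  age < 56 years: 22 < 56 is true
  HbA1c > 8.1%: 6.5 > 8.1 is false
  age between 33 years and 66 years: 22 in [33, 66] is false
  NOT prior myocardial infarction: yes → false
  informed consent signed: no → false
  BMI > 15: 21.1 > 15 is true
Combine:
[1.1.2] true OR true = true
[1.1] false → true (antecedent false ⇒ implication holds) = true
[1.2.1] false OR false = false
[1.2] NOT false = true
[1] true AND true = true
[2] exactly-one(false, false, true) = true
[root] true AND true = true
Overall: true → enrolled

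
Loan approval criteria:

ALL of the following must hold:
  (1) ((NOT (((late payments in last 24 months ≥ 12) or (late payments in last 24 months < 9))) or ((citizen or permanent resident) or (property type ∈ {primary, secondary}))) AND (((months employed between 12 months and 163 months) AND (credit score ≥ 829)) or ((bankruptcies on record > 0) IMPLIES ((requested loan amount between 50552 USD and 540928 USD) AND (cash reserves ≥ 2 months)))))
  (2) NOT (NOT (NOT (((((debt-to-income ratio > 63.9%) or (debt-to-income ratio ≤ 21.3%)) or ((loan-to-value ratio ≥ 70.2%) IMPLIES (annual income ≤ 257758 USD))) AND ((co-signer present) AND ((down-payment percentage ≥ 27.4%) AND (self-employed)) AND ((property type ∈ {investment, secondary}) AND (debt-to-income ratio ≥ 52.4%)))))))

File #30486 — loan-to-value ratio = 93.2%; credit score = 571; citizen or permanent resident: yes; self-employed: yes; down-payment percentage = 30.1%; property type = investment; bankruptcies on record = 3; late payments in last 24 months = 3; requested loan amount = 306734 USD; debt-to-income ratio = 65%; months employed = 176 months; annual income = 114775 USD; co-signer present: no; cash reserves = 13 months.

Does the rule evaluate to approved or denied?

Approved

Atomic conditions:
  late payments in last 24 months ≥ 12: 3 ≥ 12 is false
  late payments in last 24 months < 9: 3 < 9 is true
  citizen or permanent resident: yes → true
  property type ∈ {primary, secondary}: investment is not in the set → false
  months employed between 12 months and 163 months: 176 in [12, 163] is false
  credit score ≥ 829: 571 ≥ 829 is false
  bankruptcies on record > 0: 3 > 0 is true
  requested loan amount between 50552 USD and 540928 USD: 306734 in [50552, 540928] is true
  cash reserves ≥ 2 months: 13 ≥ 2 is true
  debt-to-income ratio > 63.9%: 65 > 63.9 is true
  debt-to-income ratio ≤ 21.3%: 65 ≤ 21.3 is false
  loan-to-value ratio ≥ 70.2%: 93.2 ≥ 70.2 is true
  annual income ≤ 257758 USD: 114775 ≤ 257758 is true
  co-signer present: no → false
  down-payment percentage ≥ 27.4%: 30.1 ≥ 27.4 is true
  self-employed: yes → true
  property type ∈ {investment, secondary}: investment is in the set → true
  debt-to-income ratio ≥ 52.4%: 65 ≥ 52.4 is true
Combine:
[1.1.1.1] false OR true = true
[1.1.1] NOT true = false
[1.1.2] true OR false = true
[1.1] false OR true = true
[1.2.1] false AND false = false
[1.2.2.2] true AND true = true
[1.2.2] true → true = true
[1.2] false OR true = true
[1] true AND true = true
[2.1.1.1.1.1] true OR false = true
[2.1.1.1.1.2] true → true = true
[2.1.1.1.1] true OR true = true
[2.1.1.1.2.2] true AND true = true
[2.1.1.1.2.3] true AND true = true
[2.1.1.1.2] false AND true AND true = false
[2.1.1.1] true AND false = false
[2.1.1] NOT false = true
[2.1] NOT true = false
[2] NOT false = true
[root] true AND true = true
Overall: true → approved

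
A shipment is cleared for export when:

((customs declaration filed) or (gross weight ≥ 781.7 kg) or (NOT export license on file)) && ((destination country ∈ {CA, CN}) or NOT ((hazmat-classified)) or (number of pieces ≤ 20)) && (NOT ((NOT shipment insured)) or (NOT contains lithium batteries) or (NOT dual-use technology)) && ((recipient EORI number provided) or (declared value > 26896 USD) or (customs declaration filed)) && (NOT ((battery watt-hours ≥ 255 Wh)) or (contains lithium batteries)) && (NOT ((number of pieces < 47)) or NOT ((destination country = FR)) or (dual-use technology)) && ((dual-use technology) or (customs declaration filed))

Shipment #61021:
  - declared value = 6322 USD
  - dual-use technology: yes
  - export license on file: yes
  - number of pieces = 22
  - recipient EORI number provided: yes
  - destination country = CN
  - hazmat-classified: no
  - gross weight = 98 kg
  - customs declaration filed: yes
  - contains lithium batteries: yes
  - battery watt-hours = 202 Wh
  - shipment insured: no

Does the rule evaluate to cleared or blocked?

Atomic conditions:
  customs declaration filed: yes → true
  gross weight ≥ 781.7 kg: 98 ≥ 781.7 is false
  NOT export license on file: yes → false
  destination country ∈ {CA, CN}: CN is in the set → true
  hazmat-classified: no → false
  number of pieces ≤ 20: 22 ≤ 20 is false
  NOT shipment insured: no → true
  NOT contains lithium batteries: yes → false
  NOT dual-use technology: yes → false
  recipient EORI number provided: yes → true
  declared value > 26896 USD: 6322 > 26896 is false
  battery watt-hours ≥ 255 Wh: 202 ≥ 255 is false
  contains lithium batteries: yes → true
  number of pieces < 47: 22 < 47 is true
  destination country = FR: CN == FR is false
  dual-use technology: yes → true
Combine:
[1] true OR false OR false = true
[2.2] NOT false = true
[2] true OR true OR false = true
[3.1] NOT true = false
[3] false OR false OR false = false
[4] true OR false OR true = true
[5.1] NOT false = true
[5] true OR true = true
[6.1] NOT true = false
[6.2] NOT false = true
[6] false OR true OR true = true
[7] true OR true = true
[root] true AND true AND false AND true AND true AND true AND true = false
Overall: false → blocked

Blocked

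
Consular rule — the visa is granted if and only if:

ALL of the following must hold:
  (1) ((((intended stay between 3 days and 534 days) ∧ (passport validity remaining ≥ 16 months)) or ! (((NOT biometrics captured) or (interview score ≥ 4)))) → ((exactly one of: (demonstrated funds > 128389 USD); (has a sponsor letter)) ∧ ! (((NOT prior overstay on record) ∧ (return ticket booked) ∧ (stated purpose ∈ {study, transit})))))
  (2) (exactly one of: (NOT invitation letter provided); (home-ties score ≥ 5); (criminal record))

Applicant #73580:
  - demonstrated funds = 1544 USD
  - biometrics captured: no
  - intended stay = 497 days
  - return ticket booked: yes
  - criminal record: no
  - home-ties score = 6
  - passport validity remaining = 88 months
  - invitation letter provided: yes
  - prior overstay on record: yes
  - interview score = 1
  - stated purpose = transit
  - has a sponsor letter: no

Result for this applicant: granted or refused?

Refused

Atomic conditions:
  intended stay between 3 days and 534 days: 497 in [3, 534] is true
  passport validity remaining ≥ 16 months: 88 ≥ 16 is true
  NOT biometrics captured: no → true
  interview score ≥ 4: 1 ≥ 4 is false
  demonstrated funds > 128389 USD: 1544 > 128389 is false
  has a sponsor letter: no → false
  NOT prior overstay on record: yes → false
  return ticket booked: yes → true
  stated purpose ∈ {study, transit}: transit is in the set → true
  NOT invitation letter provided: yes → false
  home-ties score ≥ 5: 6 ≥ 5 is true
  criminal record: no → false
Combine:
[1.1.1] true AND true = true
[1.1.2.1] true OR false = true
[1.1.2] NOT true = false
[1.1] true OR false = true
[1.2.1] exactly-one(false, false) = false
[1.2.2.1] false AND true AND true = false
[1.2.2] NOT false = true
[1.2] false AND true = false
[1] true → false = false
[2] exactly-one(false, true, false) = true
[root] false AND true = false
Overall: false → refused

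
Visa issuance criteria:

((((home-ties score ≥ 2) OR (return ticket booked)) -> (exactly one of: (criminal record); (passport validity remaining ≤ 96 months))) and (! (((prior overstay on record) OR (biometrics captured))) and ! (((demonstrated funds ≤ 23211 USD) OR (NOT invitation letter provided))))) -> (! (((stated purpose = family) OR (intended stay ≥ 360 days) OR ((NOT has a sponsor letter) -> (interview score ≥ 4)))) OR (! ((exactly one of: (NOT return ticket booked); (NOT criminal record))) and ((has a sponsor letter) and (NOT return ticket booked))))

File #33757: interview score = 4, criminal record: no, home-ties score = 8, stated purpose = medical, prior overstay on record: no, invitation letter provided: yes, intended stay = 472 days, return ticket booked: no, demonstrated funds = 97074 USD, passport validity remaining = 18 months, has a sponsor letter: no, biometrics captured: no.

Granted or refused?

Refused

Atomic conditions:
  home-ties score ≥ 2: 8 ≥ 2 is true
  return ticket booked: no → false
  criminal record: no → false
  passport validity remaining ≤ 96 months: 18 ≤ 96 is true
  prior overstay on record: no → false
  biometrics captured: no → false
  demonstrated funds ≤ 23211 USD: 97074 ≤ 23211 is false
  NOT invitation letter provided: yes → false
  stated purpose = family: medical == family is false
  intended stay ≥ 360 days: 472 ≥ 360 is true
  NOT has a sponsor letter: no → true
  interview score ≥ 4: 4 ≥ 4 is true
  NOT return ticket booked: no → true
  NOT criminal record: no → true
  has a sponsor letter: no → false
Combine:
[1.1.1] true OR false = true
[1.1.2] exactly-one(false, true) = true
[1.1] true → true = true
[1.2.1.1] false OR false = false
[1.2.1] NOT false = true
[1.2.2.1] false OR false = false
[1.2.2] NOT false = true
[1.2] true AND true = true
[1] true AND true = true
[2.1.1.3] true → true = true
[2.1.1] false OR true OR true = true
[2.1] NOT true = false
[2.2.1.1] exactly-one(true, true) = false
[2.2.1] NOT false = true
[2.2.2] false AND true = false
[2.2] true AND false = false
[2] false OR false = false
[root] true → false = false
Overall: false → refused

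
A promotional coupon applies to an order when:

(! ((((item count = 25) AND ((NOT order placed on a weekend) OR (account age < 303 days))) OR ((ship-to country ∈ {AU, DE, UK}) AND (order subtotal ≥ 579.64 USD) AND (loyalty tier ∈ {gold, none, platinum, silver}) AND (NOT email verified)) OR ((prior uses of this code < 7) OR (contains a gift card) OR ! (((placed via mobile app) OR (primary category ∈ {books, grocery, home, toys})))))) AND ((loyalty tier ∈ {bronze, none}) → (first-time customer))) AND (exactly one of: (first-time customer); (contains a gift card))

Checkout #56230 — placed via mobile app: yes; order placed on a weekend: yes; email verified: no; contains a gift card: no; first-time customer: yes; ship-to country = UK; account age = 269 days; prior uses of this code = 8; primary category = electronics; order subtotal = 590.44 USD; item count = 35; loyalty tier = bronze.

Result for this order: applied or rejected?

Applied

Atomic conditions:
  item count = 25: 35 == 25 is false
  NOT order placed on a weekend: yes → false
  account age < 303 days: 269 < 303 is true
  ship-to country ∈ {AU, DE, UK}: UK is in the set → true
  order subtotal ≥ 579.64 USD: 590.44 ≥ 579.64 is true
  loyalty tier ∈ {gold, none, platinum, silver}: bronze is not in the set → false
  NOT email verified: no → true
  prior uses of this code < 7: 8 < 7 is false
  contains a gift card: no → false
  placed via mobile app: yes → true
  primary category ∈ {books, grocery, home, toys}: electronics is not in the set → false
  loyalty tier ∈ {bronze, none}: bronze is in the set → true
  first-time customer: yes → true
Combine:
[1.1.1.1.2] false OR true = true
[1.1.1.1] false AND true = false
[1.1.1.2] true AND true AND false AND true = false
[1.1.1.3.3.1] true OR false = true
[1.1.1.3.3] NOT true = false
[1.1.1.3] false OR false OR false = false
[1.1.1] false OR false OR false = false
[1.1] NOT false = true
[1.2] true → true = true
[1] true AND true = true
[2] exactly-one(true, false) = true
[root] true AND true = true
Overall: true → applied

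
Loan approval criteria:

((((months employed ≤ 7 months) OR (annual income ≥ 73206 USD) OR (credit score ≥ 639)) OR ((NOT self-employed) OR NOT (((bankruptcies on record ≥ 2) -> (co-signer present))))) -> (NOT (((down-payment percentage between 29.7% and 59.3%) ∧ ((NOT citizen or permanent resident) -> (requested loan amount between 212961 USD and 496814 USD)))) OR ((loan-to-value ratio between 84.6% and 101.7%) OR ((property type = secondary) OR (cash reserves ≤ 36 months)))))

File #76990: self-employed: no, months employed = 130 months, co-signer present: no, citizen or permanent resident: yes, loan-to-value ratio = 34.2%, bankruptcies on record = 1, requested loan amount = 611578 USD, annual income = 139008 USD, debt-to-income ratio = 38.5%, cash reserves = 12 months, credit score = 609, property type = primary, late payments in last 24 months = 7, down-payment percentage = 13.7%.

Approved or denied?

Approved

Atomic conditions:
  months employed ≤ 7 months: 130 ≤ 7 is false
  annual income ≥ 73206 USD: 139008 ≥ 73206 is true
  credit score ≥ 639: 609 ≥ 639 is false
  NOT self-employed: no → true
  bankruptcies on record ≥ 2: 1 ≥ 2 is false
  co-signer present: no → false
  down-payment percentage between 29.7% and 59.3%: 13.7 in [29.7, 59.3] is false
  NOT citizen or permanent resident: yes → false
  requested loan amount between 212961 USD and 496814 USD: 611578 in [212961, 496814] is false
  loan-to-value ratio between 84.6% and 101.7%: 34.2 in [84.6, 101.7] is false
  property type = secondary: primary == secondary is false
  cash reserves ≤ 36 months: 12 ≤ 36 is true
Combine:
[1.1] false OR true OR false = true
[1.2.2.1] false → false (antecedent false ⇒ implication holds) = true
[1.2.2] NOT true = false
[1.2] true OR false = true
[1] true OR true = true
[2.1.1.2] false → false (antecedent false ⇒ implication holds) = true
[2.1.1] false AND true = false
[2.1] NOT false = true
[2.2.2] false OR true = true
[2.2] false OR true = true
[2] true OR true = true
[root] true → true = true
Overall: true → approved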